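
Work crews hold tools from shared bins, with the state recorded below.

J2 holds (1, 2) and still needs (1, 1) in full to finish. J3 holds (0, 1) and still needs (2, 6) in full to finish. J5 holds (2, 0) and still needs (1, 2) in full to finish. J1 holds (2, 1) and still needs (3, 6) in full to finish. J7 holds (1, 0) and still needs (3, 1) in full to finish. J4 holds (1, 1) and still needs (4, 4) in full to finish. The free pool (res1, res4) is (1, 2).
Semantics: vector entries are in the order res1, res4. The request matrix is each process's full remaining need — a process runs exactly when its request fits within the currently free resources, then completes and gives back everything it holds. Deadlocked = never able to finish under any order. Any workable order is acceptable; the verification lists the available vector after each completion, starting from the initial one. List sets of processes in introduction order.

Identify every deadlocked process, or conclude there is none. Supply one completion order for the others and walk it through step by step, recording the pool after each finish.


Deadlocked: J3 and J1.
Key observation: even finishing J2, J5, J4, J7 leaves just (6, 5) free — too little res4 for any of the remaining processes.
One completion order for the rest: J2, J5, J4, J7. Walking it through:
  pool = (1, 2)
  J2 needs (1, 1) <= (1, 2) -> finishes; pool += (1, 2) = (2, 4)
  J5 needs (1, 2) <= (2, 4) -> finishes; pool += (2, 0) = (4, 4)
  J4 needs (4, 4) <= (4, 4) -> finishes; pool += (1, 1) = (5, 5)
  J7 needs (3, 1) <= (5, 5) -> finishes; pool += (1, 0) = (6, 5)
None of the blocked processes ever fits:
  J3 still needs (2, 6) but only (6, 5) is free — short on res4
  J1 still needs (3, 6) but only (6, 5) is free — short on res4


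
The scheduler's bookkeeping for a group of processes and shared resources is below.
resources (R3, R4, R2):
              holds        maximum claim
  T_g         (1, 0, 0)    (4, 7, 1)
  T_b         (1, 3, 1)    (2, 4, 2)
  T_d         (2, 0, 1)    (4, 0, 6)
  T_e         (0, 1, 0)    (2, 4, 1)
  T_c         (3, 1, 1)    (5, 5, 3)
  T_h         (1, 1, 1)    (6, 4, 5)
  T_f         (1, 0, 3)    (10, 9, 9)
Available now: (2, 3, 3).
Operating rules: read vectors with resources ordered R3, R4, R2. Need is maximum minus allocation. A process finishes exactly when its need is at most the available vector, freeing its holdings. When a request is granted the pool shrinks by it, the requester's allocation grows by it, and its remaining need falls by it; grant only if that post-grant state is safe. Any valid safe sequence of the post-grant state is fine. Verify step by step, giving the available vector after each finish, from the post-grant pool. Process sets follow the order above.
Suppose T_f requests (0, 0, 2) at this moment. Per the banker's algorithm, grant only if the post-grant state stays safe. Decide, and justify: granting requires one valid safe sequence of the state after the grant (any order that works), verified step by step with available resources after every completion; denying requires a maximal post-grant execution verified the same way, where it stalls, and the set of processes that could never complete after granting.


DENY: after the grant no complete ordering would exist.
Key observation: once T_b, T_c, T_e, T_g finish, the pool peaks at (7, 8, 3) — and every remaining process still needs more R2 than that.
Pretend the grant happened; the run T_b, T_c, T_e, T_g goes as far as possible. Verifying each step:
  pool = (2, 3, 1)
  run T_b (needs (1, 1, 1), free (2, 3, 1)); after release of (1, 3, 1) the pool is (3, 6, 2)
  run T_c (needs (2, 4, 2), free (3, 6, 2)); after release of (3, 1, 1) the pool is (6, 7, 3)
  run T_e (needs (2, 3, 1), free (6, 7, 3)); after release of (0, 1, 0) the pool is (6, 8, 3)
  run T_g (needs (3, 7, 1), free (6, 8, 3)); after release of (1, 0, 0) the pool is (7, 8, 3)
  blocked: T_d wants (2, 0, 5), pool (7, 8, 3) — not enough R2
  blocked: T_h wants (5, 3, 4), pool (7, 8, 3) — not enough R2
  blocked: T_f wants (9, 9, 4), pool (7, 8, 3) — not enough R3, R4 and R2
Post-grant, the permanently blocked set is T_d, T_h and T_f.


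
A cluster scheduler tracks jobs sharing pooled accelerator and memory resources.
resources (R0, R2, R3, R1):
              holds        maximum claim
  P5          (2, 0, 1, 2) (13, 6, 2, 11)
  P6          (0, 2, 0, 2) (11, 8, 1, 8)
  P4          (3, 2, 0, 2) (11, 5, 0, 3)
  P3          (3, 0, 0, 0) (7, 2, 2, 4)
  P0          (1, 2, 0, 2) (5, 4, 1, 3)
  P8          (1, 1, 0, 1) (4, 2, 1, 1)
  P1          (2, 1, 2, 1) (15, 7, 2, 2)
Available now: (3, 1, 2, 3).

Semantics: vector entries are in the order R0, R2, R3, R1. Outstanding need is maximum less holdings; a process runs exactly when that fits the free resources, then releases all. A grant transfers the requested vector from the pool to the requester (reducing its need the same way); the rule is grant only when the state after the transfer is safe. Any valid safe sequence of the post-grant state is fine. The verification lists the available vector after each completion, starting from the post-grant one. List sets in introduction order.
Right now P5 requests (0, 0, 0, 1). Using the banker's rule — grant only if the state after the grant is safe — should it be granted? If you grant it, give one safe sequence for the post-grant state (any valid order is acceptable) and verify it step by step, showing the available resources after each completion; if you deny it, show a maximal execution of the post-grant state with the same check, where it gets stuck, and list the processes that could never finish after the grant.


GRANT. The post-grant state is safe; one safe sequence: P8, P0, P3, P4, P6, P5, P1.
Key observation: the grant leaves (3, 1, 2, 2) free — enough for P8, whose release restarts the cascade.
Verifying the post-grant state step by step:
  pool = (3, 1, 2, 2)
  run P8 (needs (3, 1, 1, 0), free (3, 1, 2, 2)); after release of (1, 1, 0, 1) the pool is (4, 2, 2, 3)
  run P0 (needs (4, 2, 1, 1), free (4, 2, 2, 3)); after release of (1, 2, 0, 2) the pool is (5, 4, 2, 5)
  run P3 (needs (4, 2, 2, 4), free (5, 4, 2, 5)); after release of (3, 0, 0, 0) the pool is (8, 4, 2, 5)
  run P4 (needs (8, 3, 0, 1), free (8, 4, 2, 5)); after release of (3, 2, 0, 2) the pool is (11, 6, 2, 7)
  run P6 (needs (11, 6, 1, 6), free (11, 6, 2, 7)); after release of (0, 2, 0, 2) the pool is (11, 8, 2, 9)
  run P5 (needs (11, 6, 1, 8), free (11, 8, 2, 9)); after release of (2, 0, 1, 3) the pool is (13, 8, 3, 12)
  run P1 (needs (13, 6, 0, 1), free (13, 8, 3, 12)); after release of (2, 1, 2, 1) the pool is (15, 9, 5, 13)


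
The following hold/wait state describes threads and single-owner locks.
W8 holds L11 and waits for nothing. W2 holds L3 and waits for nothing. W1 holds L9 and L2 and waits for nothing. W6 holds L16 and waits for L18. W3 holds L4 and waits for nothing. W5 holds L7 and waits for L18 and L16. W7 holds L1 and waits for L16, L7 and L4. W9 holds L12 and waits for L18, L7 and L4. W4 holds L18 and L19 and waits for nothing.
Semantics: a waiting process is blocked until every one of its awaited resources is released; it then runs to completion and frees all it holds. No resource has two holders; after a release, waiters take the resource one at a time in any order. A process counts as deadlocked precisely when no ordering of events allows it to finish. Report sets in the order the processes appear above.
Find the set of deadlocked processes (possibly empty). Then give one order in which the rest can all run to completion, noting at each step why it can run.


No process is deadlocked.
Key observation: the waits form no ring: some process can always run, and its releases unblock the others one by one.
A valid finishing order for the others: W4, W8, W3, W1, W6, W2, W5, W9, W7.
Check, step by step:
  W4: no waits; runs immediately, freeing L18 and L19
  W8: no waits; runs immediately, freeing L11
  W3: no waits; runs immediately, freeing L4
  W1: no waits; runs immediately, freeing L9 and L2
  W6: everything it awaited (L18) is free; runs, freeing L16
  W2: no waits; runs immediately, freeing L3
  W5: everything it awaited (L18 and L16) is free; runs, freeing L7
  W9: everything it awaited (L18, L7 and L4) is free; runs, freeing L12
  W7: everything it awaited (L16, L7 and L4) is free; runs, freeing L1


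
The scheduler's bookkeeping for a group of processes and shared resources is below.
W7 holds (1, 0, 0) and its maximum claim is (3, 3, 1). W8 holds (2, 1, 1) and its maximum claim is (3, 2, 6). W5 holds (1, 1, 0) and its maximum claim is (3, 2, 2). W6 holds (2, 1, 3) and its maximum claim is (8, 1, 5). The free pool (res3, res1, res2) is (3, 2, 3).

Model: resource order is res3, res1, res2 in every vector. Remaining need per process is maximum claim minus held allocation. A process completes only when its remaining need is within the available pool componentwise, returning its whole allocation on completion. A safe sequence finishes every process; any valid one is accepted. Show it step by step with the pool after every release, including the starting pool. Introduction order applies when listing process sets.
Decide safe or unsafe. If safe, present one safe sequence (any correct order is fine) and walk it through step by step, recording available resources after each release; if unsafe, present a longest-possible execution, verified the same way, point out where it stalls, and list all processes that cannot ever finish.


The state is UNSAFE.
Key observation: after W5, W7 the pool peaks at (5, 3, 3), and each blocked process is short somewhere: W8 on res2; W6 on res3.
The run W5, W7 cannot be extended any further. Verifying each step:
  pool = (3, 2, 3)
  W5 needs (2, 1, 2) <= (3, 2, 3) -> finishes; pool += (1, 1, 0) = (4, 3, 3)
  W7 needs (2, 3, 1) <= (4, 3, 3) -> finishes; pool += (1, 0, 0) = (5, 3, 3)
  W8 cannot run: need (1, 1, 5) vs free (5, 3, 3) (insufficient res2)
  W6 cannot run: need (6, 0, 2) vs free (5, 3, 3) (insufficient res3)
Never able to finish: W8 and W6.


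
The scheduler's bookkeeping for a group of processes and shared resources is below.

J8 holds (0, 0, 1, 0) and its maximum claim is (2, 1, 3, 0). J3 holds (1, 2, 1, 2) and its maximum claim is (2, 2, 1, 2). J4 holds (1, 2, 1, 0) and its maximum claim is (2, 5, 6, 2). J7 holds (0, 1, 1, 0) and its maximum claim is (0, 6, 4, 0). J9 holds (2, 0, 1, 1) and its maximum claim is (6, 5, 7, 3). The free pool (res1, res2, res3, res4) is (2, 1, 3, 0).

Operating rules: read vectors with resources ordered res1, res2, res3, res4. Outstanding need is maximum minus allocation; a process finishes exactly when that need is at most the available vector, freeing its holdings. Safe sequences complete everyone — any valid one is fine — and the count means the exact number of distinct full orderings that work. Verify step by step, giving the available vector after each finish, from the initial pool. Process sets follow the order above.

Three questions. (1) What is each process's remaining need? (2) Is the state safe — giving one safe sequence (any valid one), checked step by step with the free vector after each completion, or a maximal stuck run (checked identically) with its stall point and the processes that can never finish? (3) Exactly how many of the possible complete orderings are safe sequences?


(1) Need matrix, components ordered res1, res2, res3, res4:
  J8: (2, 1, 2, 0)
  J3: (1, 0, 0, 0)
  J4: (1, 3, 5, 2)
  J7: (0, 5, 3, 0)
  J9: (4, 5, 6, 2)
(2) SAFE. One safe sequence: J8, J3, J4, J7, J9.
Key observation: J8 marks the first exact bind of the order: its need (2, 1, 2, 0) fits the free (2, 1, 3, 0) with zero slack on a requested resource.
Check, step by step:
  pool = (2, 1, 3, 0)
  J8: need (2, 1, 2, 0) fits (2, 1, 3, 0); releases (0, 0, 1, 0), pool now (2, 1, 4, 0)
  J3: need (1, 0, 0, 0) fits (2, 1, 4, 0); releases (1, 2, 1, 2), pool now (3, 3, 5, 2)
  J4: need (1, 3, 5, 2) fits (3, 3, 5, 2); releases (1, 2, 1, 0), pool now (4, 5, 6, 2)
  J7: need (0, 5, 3, 0) fits (4, 5, 6, 2); releases (0, 1, 1, 0), pool now (4, 6, 7, 2)
  J9: need (4, 5, 6, 2) fits (4, 6, 7, 2); releases (2, 0, 1, 1), pool now (6, 6, 8, 3)
(3) The exact count: 4 of the possible complete orderings are safe sequences.


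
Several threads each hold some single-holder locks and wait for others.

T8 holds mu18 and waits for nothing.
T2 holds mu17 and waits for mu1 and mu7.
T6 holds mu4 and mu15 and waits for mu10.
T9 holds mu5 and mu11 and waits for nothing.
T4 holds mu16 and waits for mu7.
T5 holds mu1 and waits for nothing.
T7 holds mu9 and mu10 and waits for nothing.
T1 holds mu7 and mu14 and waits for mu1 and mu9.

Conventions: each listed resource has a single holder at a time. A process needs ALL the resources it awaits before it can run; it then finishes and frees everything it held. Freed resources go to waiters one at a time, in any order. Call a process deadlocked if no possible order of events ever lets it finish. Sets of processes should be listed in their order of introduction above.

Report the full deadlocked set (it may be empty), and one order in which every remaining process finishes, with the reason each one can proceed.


The deadlocked set is empty.
Key observation: the waits form no ring: some process can always run, and its releases unblock the others one by one.
One completion order for the rest: T7, T6, T5, T9, T1, T2, T4, T8.
Verifying each step:
  T7: no waits; runs immediately, freeing mu9 and mu10
  run T6 (all its waits — mu10 — are resolved); releases mu4 and mu15
  T5: no waits; runs immediately, freeing mu1
  T9: no waits; runs immediately, freeing mu5 and mu11
  run T1 (all its waits — mu1 and mu9 — are resolved); releases mu7 and mu14
  run T2 (all its waits — mu1 and mu7 — are resolved); releases mu17
  run T4 (all its waits — mu7 — are resolved); releases mu16
  T8: no waits; runs immediately, freeing mu18


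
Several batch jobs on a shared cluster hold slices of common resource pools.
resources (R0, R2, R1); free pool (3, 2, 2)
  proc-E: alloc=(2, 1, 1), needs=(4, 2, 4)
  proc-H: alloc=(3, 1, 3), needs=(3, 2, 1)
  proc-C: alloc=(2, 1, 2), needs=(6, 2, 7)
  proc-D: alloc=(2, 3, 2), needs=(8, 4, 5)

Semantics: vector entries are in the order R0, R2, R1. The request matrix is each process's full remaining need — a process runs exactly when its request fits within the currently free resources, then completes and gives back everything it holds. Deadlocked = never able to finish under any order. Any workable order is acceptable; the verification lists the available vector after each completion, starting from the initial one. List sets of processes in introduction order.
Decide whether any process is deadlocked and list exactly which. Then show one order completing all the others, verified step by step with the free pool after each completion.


Nothing here is deadlocked.
Key observation: there is always a runnable process — proc-H first — so the state unwinds completely.
The rest can finish in the order proc-H, proc-E, proc-D, proc-C. Verifying each step:
  pool = (3, 2, 2)
  proc-H: need (3, 2, 1) fits (3, 2, 2); releases (3, 1, 3), pool now (6, 3, 5)
  proc-E: need (4, 2, 4) fits (6, 3, 5); releases (2, 1, 1), pool now (8, 4, 6)
  proc-D: need (8, 4, 5) fits (8, 4, 6); releases (2, 3, 2), pool now (10, 7, 8)
  proc-C: need (6, 2, 7) fits (10, 7, 8); releases (2, 1, 2), pool now (12, 8, 10)


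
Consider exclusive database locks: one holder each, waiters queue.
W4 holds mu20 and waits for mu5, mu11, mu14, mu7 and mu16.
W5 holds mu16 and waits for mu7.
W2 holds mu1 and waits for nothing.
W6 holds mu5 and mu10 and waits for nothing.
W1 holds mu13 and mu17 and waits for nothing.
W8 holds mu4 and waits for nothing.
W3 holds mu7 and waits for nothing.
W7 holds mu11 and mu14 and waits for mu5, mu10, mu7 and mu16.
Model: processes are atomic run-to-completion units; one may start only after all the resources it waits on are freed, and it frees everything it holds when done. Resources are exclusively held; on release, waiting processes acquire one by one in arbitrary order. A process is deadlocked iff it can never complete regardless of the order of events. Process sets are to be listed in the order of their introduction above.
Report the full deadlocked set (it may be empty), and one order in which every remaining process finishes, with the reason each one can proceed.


No process is deadlocked.
Key observation: the wait graph is acyclic; completion cascades from the unblocked processes through everyone else.
A valid finishing order for the others: W3, W2, W6, W5, W8, W1, W7, W4.
Step-by-step check:
  W3 waits on nothing -> runs at once and releases mu7
  W2 waits on nothing -> runs at once and releases mu1
  W6 waits on nothing -> runs at once and releases mu5 and mu10
  W5 waits on mu7 — all released -> runs and releases mu16
  W8 waits on nothing -> runs at once and releases mu4
  W1 waits on nothing -> runs at once and releases mu13 and mu17
  W7 waits on mu5, mu10, mu7 and mu16 — all released -> runs and releases mu11 and mu14
  W4 waits on mu5, mu11, mu14, mu7 and mu16 — all released -> runs and releases mu20


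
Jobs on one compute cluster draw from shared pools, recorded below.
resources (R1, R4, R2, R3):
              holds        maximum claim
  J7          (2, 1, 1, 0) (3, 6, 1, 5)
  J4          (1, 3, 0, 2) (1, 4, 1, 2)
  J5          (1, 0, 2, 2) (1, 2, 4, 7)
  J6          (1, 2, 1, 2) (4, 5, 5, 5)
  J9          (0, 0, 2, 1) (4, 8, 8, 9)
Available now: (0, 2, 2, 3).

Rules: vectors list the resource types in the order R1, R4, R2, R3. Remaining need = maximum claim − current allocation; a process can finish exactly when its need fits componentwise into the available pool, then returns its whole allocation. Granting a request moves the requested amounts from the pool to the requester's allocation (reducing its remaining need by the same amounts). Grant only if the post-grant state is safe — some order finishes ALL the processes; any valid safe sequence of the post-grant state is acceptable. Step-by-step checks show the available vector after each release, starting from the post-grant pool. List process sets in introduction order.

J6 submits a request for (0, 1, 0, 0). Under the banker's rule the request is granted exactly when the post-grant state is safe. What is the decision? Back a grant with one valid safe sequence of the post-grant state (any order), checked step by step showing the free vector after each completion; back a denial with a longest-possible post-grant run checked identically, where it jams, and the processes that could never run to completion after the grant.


DENY — the pretend-granted state is unsafe.
Key observation: after J4, J5 the pool peaks at (2, 4, 4, 7), and each blocked process is short somewhere: J7 on R4; J6 on R1; J9 on R1, R4, R2, R3.
After a pretend grant, a maximal execution: J4, J5 — then nothing else fits. Check, step by step:
  pool = (0, 1, 2, 3)
  J4: need (0, 1, 1, 0) fits (0, 1, 2, 3); releases (1, 3, 0, 2), pool now (1, 4, 2, 5)
  J5: need (0, 2, 2, 5) fits (1, 4, 2, 5); releases (1, 0, 2, 2), pool now (2, 4, 4, 7)
  J7 still needs (1, 5, 0, 5) but only (2, 4, 4, 7) is free — short on R4
  J6 still needs (3, 2, 4, 3) but only (2, 4, 4, 7) is free — short on R1
  J9 still needs (4, 8, 6, 8) but only (2, 4, 4, 7) is free — short on R1, R4, R2 and R3
Had the request been granted, J7, J6 and J9 could never finish.


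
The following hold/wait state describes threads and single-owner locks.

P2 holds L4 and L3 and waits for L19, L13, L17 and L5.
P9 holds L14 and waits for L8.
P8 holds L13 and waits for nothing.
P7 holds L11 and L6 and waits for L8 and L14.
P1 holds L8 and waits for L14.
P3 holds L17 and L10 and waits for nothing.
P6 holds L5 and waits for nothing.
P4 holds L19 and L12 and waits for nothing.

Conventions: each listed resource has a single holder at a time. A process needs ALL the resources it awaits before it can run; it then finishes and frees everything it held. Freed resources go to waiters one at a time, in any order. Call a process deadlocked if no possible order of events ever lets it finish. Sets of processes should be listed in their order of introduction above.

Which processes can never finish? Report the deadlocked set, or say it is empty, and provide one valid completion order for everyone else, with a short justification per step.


The deadlocked set is P9, P7 and P1.
Key observation: nobody on the ring P9 -> P1 -> P9 can start until another member finishes, which never happens; P7 waits into the deadlock from upstream.
One completion order for the rest: P6, P3, P8, P4, P2.
Check, step by step:
  P6 waits on nothing -> runs at once and releases L5
  P3 waits on nothing -> runs at once and releases L17 and L10
  P8 waits on nothing -> runs at once and releases L13
  P4 waits on nothing -> runs at once and releases L19 and L12
  P2 waits on L19, L13, L17 and L5 — all released -> runs and releases L4 and L3


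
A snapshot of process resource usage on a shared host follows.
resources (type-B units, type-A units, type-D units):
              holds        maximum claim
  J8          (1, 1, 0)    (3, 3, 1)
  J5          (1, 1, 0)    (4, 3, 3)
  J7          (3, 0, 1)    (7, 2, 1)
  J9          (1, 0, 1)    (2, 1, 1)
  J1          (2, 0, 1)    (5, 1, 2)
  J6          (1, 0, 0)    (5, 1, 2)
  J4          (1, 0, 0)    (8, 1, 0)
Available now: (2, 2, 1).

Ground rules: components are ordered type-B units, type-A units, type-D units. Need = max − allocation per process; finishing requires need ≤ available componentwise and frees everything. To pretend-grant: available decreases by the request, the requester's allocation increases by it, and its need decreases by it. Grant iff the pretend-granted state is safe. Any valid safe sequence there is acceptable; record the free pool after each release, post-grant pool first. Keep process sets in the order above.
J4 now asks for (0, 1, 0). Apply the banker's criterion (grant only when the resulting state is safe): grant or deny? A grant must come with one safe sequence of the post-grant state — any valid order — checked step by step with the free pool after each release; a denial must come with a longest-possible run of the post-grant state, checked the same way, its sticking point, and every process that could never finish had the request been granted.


DENY: after the grant no complete ordering would exist.
Key observation: after J9, J1, J6 the pool peaks at (6, 1, 3), and each blocked process is short somewhere: J8 on type-A units; J5 on type-A units; J7 on type-A units; J4 on type-B units.
On the post-grant state, J9, J1, J6 is a maximal run — nothing extends it. Verifying each step:
  pool = (2, 1, 1)
  J9: need (1, 1, 0) fits (2, 1, 1); releases (1, 0, 1), pool now (3, 1, 2)
  J1: need (3, 1, 1) fits (3, 1, 2); releases (2, 0, 1), pool now (5, 1, 3)
  J6: need (4, 1, 2) fits (5, 1, 3); releases (1, 0, 0), pool now (6, 1, 3)
  J8 cannot run: need (2, 2, 1) vs free (6, 1, 3) (insufficient type-A units)
  J5 cannot run: need (3, 2, 3) vs free (6, 1, 3) (insufficient type-A units)
  J7 cannot run: need (4, 2, 0) vs free (6, 1, 3) (insufficient type-A units)
  J4 cannot run: need (7, 0, 0) vs free (6, 1, 3) (insufficient type-B units)
Had the request been granted, J8, J5, J7 and J4 could never finish.


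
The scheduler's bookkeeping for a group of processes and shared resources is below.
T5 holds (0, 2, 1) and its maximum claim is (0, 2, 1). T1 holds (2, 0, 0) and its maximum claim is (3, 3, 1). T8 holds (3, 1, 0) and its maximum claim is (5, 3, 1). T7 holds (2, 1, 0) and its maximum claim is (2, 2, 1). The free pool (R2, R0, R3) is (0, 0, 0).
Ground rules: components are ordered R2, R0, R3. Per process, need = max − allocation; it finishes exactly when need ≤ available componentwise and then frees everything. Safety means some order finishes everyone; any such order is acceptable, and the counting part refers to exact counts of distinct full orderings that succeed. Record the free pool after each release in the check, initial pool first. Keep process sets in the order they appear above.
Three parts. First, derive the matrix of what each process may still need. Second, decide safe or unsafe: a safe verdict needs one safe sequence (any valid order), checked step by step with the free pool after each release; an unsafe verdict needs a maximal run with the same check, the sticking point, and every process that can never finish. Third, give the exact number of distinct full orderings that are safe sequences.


(1) Remaining need (order R2, R0, R3):
  T5: (0, 0, 0)
  T1: (1, 3, 1)
  T8: (2, 2, 1)
  T7: (0, 1, 1)
(2) SAFE, for example via the order T5, T7, T1, T8.
Key observation: T7 is the earliest step where a requested resource binds exactly: need (0, 1, 1), pool (0, 2, 1) at its turn.
Walking it through:
  pool = (0, 0, 0)
  T5: need (0, 0, 0) fits (0, 0, 0); releases (0, 2, 1), pool now (0, 2, 1)
  T7: need (0, 1, 1) fits (0, 2, 1); releases (2, 1, 0), pool now (2, 3, 1)
  T1: need (1, 3, 1) fits (2, 3, 1); releases (2, 0, 0), pool now (4, 3, 1)
  T8: need (2, 2, 1) fits (4, 3, 1); releases (3, 1, 0), pool now (7, 4, 1)
(3) Precisely 2 of the possible complete orderings are safe sequences.


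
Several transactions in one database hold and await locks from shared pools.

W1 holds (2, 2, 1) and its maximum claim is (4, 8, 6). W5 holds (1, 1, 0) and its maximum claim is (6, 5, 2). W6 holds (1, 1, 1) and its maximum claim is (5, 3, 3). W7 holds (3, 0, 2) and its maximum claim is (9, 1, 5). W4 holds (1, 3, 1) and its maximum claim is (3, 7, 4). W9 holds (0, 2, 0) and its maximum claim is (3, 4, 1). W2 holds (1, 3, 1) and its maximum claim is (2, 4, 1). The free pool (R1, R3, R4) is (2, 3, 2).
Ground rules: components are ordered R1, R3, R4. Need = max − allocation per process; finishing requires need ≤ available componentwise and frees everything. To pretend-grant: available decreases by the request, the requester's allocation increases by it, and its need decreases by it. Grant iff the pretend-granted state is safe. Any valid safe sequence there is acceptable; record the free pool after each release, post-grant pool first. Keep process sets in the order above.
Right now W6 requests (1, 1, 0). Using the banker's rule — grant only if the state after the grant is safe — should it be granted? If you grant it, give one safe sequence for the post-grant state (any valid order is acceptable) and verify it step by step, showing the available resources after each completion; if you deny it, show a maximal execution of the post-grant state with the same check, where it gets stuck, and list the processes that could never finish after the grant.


GRANT — the state after the grant stays safe, e.g. via W2, W4, W6, W1, W9, W5, W7.
Key observation: with (1, 2, 2) left after the transfer, W2 can run at once — the state stays safe.
Check on the post-grant state, step by step:
  pool = (1, 2, 2)
  run W2 (needs (1, 1, 0), free (1, 2, 2)); after release of (1, 3, 1) the pool is (2, 5, 3)
  run W4 (needs (2, 4, 3), free (2, 5, 3)); after release of (1, 3, 1) the pool is (3, 8, 4)
  run W6 (needs (3, 1, 2), free (3, 8, 4)); after release of (2, 2, 1) the pool is (5, 10, 5)
  run W1 (needs (2, 6, 5), free (5, 10, 5)); after release of (2, 2, 1) the pool is (7, 12, 6)
  run W9 (needs (3, 2, 1), free (7, 12, 6)); after release of (0, 2, 0) the pool is (7, 14, 6)
  run W5 (needs (5, 4, 2), free (7, 14, 6)); after release of (1, 1, 0) the pool is (8, 15, 6)
  run W7 (needs (6, 1, 3), free (8, 15, 6)); after release of (3, 0, 2) the pool is (11, 15, 8)


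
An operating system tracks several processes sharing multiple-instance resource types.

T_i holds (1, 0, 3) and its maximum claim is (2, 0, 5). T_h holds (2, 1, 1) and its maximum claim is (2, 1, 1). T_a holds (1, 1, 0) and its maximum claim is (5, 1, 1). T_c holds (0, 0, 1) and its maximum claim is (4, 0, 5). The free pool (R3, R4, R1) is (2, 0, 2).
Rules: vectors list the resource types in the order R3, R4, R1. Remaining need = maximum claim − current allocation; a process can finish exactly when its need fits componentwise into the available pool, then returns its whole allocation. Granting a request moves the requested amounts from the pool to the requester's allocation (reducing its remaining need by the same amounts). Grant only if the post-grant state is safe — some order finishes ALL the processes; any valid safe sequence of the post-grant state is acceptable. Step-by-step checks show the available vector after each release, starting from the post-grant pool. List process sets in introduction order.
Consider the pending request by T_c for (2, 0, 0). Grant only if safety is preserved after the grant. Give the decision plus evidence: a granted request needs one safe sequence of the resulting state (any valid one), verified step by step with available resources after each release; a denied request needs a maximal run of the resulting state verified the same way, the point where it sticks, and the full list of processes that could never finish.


GRANT: granting preserves safety; a valid post-grant sequence is T_h, T_i, T_c, T_a.
Key observation: even at the reduced pool (0, 0, 2), T_h fits immediately, so safety survives the grant.
Check on the post-grant state, step by step:
  pool = (0, 0, 2)
  run T_h (needs (0, 0, 0), free (0, 0, 2)); after release of (2, 1, 1) the pool is (2, 1, 3)
  run T_i (needs (1, 0, 2), free (2, 1, 3)); after release of (1, 0, 3) the pool is (3, 1, 6)
  run T_c (needs (2, 0, 4), free (3, 1, 6)); after release of (2, 0, 1) the pool is (5, 1, 7)
  run T_a (needs (4, 0, 1), free (5, 1, 7)); after release of (1, 1, 0) the pool is (6, 2, 7)


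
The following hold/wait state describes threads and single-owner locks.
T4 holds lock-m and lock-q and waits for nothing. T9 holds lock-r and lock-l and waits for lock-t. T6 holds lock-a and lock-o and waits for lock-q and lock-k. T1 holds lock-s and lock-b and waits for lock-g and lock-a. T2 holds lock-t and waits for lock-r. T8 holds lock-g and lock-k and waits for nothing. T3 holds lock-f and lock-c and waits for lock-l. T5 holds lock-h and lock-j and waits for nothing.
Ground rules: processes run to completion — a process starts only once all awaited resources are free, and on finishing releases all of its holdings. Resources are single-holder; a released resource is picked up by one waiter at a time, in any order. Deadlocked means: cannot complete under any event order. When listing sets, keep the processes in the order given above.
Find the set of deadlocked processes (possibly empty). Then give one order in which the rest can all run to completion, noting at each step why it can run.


Deadlocked: T9, T2 and T3.
Key observation: the loop T9 -> T2 -> T9 blocks itself forever; T3 waits into the deadlock from upstream.
The rest can finish in the order T8, T4, T5, T6, T1.
Walking it through:
  run T8 (it waits on nothing); releases lock-g and lock-k
  run T4 (it waits on nothing); releases lock-m and lock-q
  run T5 (it waits on nothing); releases lock-h and lock-j
  run T6 (all its waits — lock-q and lock-k — are resolved); releases lock-a and lock-o
  run T1 (all its waits — lock-g and lock-a — are resolved); releases lock-s and lock-b


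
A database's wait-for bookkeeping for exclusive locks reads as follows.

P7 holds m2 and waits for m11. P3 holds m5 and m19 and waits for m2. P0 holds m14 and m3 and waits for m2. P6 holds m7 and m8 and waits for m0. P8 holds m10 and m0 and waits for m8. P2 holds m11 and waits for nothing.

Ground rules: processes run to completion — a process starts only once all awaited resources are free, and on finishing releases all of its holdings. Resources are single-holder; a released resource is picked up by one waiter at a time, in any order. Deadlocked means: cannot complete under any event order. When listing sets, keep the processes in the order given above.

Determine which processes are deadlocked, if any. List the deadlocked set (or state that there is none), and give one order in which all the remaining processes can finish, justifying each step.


Deadlocked: P6 and P8.
Key observation: the knot is the closed ring of waits P6 -> P8 -> P6; no other process is dragged down with it.
A valid finishing order for the others: P2, P7, P0, P3.
Walking it through:
  P2 waits on nothing -> runs at once and releases m11
  P7: everything it awaited (m11) is free; runs, freeing m2
  P0: everything it awaited (m2) is free; runs, freeing m14 and m3
  P3: everything it awaited (m2) is free; runs, freeing m5 and m19


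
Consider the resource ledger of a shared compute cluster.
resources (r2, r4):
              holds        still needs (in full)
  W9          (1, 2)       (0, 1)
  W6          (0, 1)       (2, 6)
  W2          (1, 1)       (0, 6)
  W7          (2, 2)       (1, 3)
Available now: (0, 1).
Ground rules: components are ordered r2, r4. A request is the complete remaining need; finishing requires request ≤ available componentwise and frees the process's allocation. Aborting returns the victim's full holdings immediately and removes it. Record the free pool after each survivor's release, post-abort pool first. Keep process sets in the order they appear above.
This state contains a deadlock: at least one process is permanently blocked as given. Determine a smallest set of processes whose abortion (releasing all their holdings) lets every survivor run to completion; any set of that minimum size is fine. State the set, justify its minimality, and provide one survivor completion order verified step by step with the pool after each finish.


The answer: abort W2.
Key observation: W6 was stuck for good until W2 gave back (1, 1); in the order shown it finishes at step 3.
Minimality: the empty abort set fails — the state is deadlocked as it stands.
Survivors finish in the order: W9, W7, W6. Verifying each step (pool after the aborts first):
  pool = (1, 2)
  run W9 (needs (0, 1), free (1, 2)); after release of (1, 2) the pool is (2, 4)
  run W7 (needs (1, 3), free (2, 4)); after release of (2, 2) the pool is (4, 6)
  run W6 (needs (2, 6), free (4, 6)); after release of (0, 1) the pool is (4, 7)


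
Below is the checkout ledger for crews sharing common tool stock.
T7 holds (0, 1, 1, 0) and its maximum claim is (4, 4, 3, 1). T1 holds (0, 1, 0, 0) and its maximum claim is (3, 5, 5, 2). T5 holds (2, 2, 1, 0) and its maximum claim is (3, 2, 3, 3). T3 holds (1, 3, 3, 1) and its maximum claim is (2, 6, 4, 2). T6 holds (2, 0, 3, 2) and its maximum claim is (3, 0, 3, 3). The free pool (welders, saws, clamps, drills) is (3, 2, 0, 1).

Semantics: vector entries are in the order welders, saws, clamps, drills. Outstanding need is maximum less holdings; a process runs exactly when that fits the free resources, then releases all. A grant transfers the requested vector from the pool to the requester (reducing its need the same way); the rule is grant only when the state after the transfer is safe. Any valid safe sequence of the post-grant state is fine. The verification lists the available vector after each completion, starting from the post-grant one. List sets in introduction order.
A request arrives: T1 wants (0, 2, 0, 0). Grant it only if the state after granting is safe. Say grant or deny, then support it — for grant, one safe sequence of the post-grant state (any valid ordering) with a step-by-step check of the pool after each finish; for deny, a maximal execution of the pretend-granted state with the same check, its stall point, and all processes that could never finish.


DENY. Granting would leave the state unsafe.
Key observation: after T6, T5 the pool peaks at (7, 2, 4, 3), and each blocked process is short somewhere: T7 on saws; T1 on clamps; T3 on saws.
Pretend the grant happened; the run T6, T5 goes as far as possible. Check, step by step:
  pool = (3, 0, 0, 1)
  T6 needs (1, 0, 0, 1) <= (3, 0, 0, 1) -> finishes; pool += (2, 0, 3, 2) = (5, 0, 3, 3)
  T5 needs (1, 0, 2, 3) <= (5, 0, 3, 3) -> finishes; pool += (2, 2, 1, 0) = (7, 2, 4, 3)
  T7 cannot run: need (4, 3, 2, 1) vs free (7, 2, 4, 3) (insufficient saws)
  T1 cannot run: need (3, 2, 5, 2) vs free (7, 2, 4, 3) (insufficient clamps)
  T3 cannot run: need (1, 3, 1, 1) vs free (7, 2, 4, 3) (insufficient saws)
Processes that could never finish after the grant: T7, T1 and T3.


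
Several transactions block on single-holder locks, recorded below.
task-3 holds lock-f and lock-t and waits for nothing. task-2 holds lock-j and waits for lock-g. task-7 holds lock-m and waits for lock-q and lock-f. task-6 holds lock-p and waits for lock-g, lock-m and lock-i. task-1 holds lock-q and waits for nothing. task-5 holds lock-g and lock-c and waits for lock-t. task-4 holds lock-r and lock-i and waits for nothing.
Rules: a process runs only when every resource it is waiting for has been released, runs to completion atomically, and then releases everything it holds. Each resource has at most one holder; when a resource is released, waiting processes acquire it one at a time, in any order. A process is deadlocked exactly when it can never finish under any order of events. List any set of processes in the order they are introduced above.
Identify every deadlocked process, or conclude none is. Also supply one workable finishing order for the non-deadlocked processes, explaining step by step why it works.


Nothing here is deadlocked.
Key observation: the waits form no ring: some process can always run, and its releases unblock the others one by one.
One completion order for the rest: task-3, task-1, task-5, task-2, task-7, task-4, task-6.
Step-by-step check:
  run task-3 (it waits on nothing); releases lock-f and lock-t
  run task-1 (it waits on nothing); releases lock-q
  run task-5 (all its waits — lock-t — are resolved); releases lock-g and lock-c
  run task-2 (all its waits — lock-g — are resolved); releases lock-j
  run task-7 (all its waits — lock-q and lock-f — are resolved); releases lock-m
  run task-4 (it waits on nothing); releases lock-r and lock-i
  run task-6 (all its waits — lock-g, lock-m and lock-i — are resolved); releases lock-p


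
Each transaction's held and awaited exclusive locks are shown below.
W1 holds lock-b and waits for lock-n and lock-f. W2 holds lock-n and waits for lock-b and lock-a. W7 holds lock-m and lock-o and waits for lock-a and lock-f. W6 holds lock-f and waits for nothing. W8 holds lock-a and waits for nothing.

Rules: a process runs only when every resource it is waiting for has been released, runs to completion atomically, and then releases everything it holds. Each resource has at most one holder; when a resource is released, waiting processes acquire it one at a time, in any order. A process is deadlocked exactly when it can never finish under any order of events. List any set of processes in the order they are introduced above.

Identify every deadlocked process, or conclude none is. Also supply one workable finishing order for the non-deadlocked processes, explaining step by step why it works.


Deadlocked: W1 and W2.
Key observation: nobody on the ring W1 -> W2 -> W1 can start until another member finishes, which never happens; no other process is dragged down with it.
One completion order for the rest: W6, W8, W7.
Verifying each step:
  W6: no waits; runs immediately, freeing lock-f
  W8: no waits; runs immediately, freeing lock-a
  run W7 (all its waits — lock-a and lock-f — are resolved); releases lock-m and lock-o


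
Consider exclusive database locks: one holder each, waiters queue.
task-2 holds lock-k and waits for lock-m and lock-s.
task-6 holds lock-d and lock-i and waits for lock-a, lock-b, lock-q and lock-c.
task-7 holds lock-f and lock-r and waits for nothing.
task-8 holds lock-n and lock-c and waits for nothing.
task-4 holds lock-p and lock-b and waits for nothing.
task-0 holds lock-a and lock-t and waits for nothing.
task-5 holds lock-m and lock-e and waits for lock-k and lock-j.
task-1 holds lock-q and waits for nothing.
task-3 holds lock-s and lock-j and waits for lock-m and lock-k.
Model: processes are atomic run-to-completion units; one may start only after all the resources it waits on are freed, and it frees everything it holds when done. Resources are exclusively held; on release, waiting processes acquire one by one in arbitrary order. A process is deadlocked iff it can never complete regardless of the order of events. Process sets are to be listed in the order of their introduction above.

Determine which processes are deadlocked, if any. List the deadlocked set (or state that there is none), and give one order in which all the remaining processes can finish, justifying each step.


The deadlocked set is task-2, task-5 and task-3.
Key observation: the knot is the closed ring of waits task-2 -> task-5 -> task-2; task-3 is caught in further circular waits.
One completion order for the rest: task-0, task-4, task-7, task-8, task-1, task-6.
Verifying each step:
  run task-0 (it waits on nothing); releases lock-a and lock-t
  run task-4 (it waits on nothing); releases lock-p and lock-b
  run task-7 (it waits on nothing); releases lock-f and lock-r
  run task-8 (it waits on nothing); releases lock-n and lock-c
  run task-1 (it waits on nothing); releases lock-q
  task-6: everything it awaited (lock-a, lock-b, lock-q and lock-c) is free; runs, freeing lock-d and lock-i
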